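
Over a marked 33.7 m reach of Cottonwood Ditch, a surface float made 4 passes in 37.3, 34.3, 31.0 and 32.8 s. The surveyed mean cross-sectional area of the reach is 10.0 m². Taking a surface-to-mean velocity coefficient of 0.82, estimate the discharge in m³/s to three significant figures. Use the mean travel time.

8.16 m³/s

t̄ = (37.3 + 34.3 + 31.0 + 32.8) / 4 = 33.85 s
v_surface = L / t̄ = 33.7 / 33.85 = 0.9956 m/s
v_mean = 0.82 × 0.9956 = 0.8164 m/s
Q = A × v_mean = 10.0 × 0.8164 = 8.164 m³/s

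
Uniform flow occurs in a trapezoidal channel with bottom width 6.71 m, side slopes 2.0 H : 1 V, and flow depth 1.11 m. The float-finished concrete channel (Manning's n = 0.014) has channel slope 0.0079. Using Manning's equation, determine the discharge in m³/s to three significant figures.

A = (b + z·y)·y = (6.71 + 2.0×1.11)×1.11 = 9.912 m²
P = b + 2y√(1+z²) = 6.71 + 2×1.11×√(1+2.0²) = 11.67 m
R = A/P = 9.912/11.67 = 0.8491 m
Q = (1/n)·A·R^(2/3)·S^(1/2) = (1/0.014) × 9.912 × 0.8491^(2/3) × 0.0079^(1/2) = 56.43 m³/s

56.4 m³/s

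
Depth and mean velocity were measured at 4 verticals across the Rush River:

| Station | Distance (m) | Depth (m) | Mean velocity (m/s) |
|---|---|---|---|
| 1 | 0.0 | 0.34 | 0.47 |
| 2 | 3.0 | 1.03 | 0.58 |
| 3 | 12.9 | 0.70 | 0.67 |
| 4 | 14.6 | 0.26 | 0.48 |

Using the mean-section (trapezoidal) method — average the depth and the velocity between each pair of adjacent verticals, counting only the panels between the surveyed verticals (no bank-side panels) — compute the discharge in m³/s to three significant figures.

6.90 m³/s

Panel 1-2: Δb = 3 m, d̄ = (0.34+1.03)/2 = 0.685, v̄ = (0.47+0.58)/2 = 0.525 → q = 3×0.685×0.525 = 1.079 m³/s
Panel 2-3: Δb = 9.9 m, d̄ = (1.03+0.70)/2 = 0.865, v̄ = (0.58+0.67)/2 = 0.625 → q = 9.9×0.865×0.625 = 5.352 m³/s
Panel 3-4: Δb = 1.7 m, d̄ = (0.70+0.26)/2 = 0.48, v̄ = (0.67+0.48)/2 = 0.575 → q = 1.7×0.48×0.575 = 0.4692 m³/s
Q = Σ q = 6.900 m³/s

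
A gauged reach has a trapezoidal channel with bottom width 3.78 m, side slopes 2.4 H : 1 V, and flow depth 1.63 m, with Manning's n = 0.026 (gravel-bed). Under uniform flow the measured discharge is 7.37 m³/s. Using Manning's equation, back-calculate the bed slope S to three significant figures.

A = (b + z·y)·y = (3.78 + 2.4×1.63)×1.63 = 12.54 m²
P = b + 2y√(1+z²) = 3.78 + 2×1.63×√(1+2.4²) = 12.26 m
R = A/P = 12.54/12.26 = 1.023 m
S = (Q·n / (1·A·R^(2/3)))² = (7.37×0.026 / (1×12.54×1.015))² = 0.0002266

0.000227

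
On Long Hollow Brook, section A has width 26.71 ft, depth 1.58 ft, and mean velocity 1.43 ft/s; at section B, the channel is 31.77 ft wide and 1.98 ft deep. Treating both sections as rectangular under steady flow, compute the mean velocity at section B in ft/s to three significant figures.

0.959 ft/s

Q = A₁V₁ = (26.71×1.58) × 1.43 = 60.35 ft³/s
A₂ = 31.77 × 1.98 = 62.90 ft²
V₂ = Q/A₂ = 60.35/62.90 = 0.9594 ft/s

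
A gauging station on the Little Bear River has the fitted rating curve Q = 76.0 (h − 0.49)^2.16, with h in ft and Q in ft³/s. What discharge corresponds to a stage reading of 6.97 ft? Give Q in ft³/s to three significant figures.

Q = 76.0 × (6.97 − 0.49)^2.16 = 76.0 × 6.48^2.16 = 4303 ft³/s

4300 ft³/s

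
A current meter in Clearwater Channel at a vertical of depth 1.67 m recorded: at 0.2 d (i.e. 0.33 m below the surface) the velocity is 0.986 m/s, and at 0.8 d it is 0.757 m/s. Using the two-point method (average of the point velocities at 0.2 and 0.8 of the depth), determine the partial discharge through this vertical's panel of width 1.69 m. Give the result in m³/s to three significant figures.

2.46 m³/s

v̄ = (0.986 + 0.757) / 2 = 0.8715 m/s
q = v̄ × d × w = 0.8715 × 1.67 × 1.69 = 2.460 m³/s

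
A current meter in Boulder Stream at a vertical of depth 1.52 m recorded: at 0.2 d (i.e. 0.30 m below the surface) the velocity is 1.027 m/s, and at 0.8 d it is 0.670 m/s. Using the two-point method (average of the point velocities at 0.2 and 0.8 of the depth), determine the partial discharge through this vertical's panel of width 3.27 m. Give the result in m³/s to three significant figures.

v̄ = (1.027 + 0.670) / 2 = 0.8485 m/s
q = v̄ × d × w = 0.8485 × 1.52 × 3.27 = 4.217 m³/s

4.22 m³/s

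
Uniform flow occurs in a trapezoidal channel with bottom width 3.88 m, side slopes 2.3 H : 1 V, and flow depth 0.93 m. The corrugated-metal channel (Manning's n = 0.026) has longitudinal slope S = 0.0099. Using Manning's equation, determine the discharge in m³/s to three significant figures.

A = (b + z·y)·y = (3.88 + 2.3×0.93)×0.93 = 5.598 m²
P = b + 2y√(1+z²) = 3.88 + 2×0.93×√(1+2.3²) = 8.545 m
R = A/P = 5.598/8.545 = 0.6551 m
Q = (1/n)·A·R^(2/3)·S^(1/2) = (1/0.026) × 5.598 × 0.6551^(2/3) × 0.0099^(1/2) = 16.16 m³/s

16.2 m³/s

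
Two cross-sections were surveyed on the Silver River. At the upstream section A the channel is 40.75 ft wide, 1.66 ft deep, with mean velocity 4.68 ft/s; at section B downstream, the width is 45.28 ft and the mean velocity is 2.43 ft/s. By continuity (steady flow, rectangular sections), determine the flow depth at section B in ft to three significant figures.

Q = A₁V₁ = (40.75×1.66) × 4.68 = 316.6 ft³/s
d₂ = Q/(b₂ V₂) = 316.6/(45.28×2.43) = 2.877 ft

2.88 ft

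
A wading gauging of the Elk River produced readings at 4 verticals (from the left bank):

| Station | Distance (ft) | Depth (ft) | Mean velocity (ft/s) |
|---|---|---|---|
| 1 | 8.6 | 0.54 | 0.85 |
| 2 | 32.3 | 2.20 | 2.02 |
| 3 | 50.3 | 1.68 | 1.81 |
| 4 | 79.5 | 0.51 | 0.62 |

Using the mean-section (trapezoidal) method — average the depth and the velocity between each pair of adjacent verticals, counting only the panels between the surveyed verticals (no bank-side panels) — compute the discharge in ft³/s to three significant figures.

152 ft³/s

Panel 1-2: Δb = 23.7 ft, d̄ = (0.54+2.20)/2 = 1.37, v̄ = (0.85+2.02)/2 = 1.435 → q = 23.7×1.37×1.435 = 46.59 ft³/s
Panel 2-3: Δb = 18 ft, d̄ = (2.20+1.68)/2 = 1.94, v̄ = (2.02+1.81)/2 = 1.915 → q = 18×1.94×1.915 = 66.87 ft³/s
Panel 3-4: Δb = 29.2 ft, d̄ = (1.68+0.51)/2 = 1.095, v̄ = (1.81+0.62)/2 = 1.215 → q = 29.2×1.095×1.215 = 38.85 ft³/s
Q = Σ q = 152.3 ft³/s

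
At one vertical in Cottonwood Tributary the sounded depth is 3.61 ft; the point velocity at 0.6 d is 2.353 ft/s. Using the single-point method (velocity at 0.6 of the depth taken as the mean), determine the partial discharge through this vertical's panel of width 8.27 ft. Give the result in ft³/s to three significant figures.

v̄ = v₀.₆ = 2.353 ft/s
q = v̄ × d × w = 2.353 × 3.61 × 8.27 = 70.25 ft³/s

70.2 ft³/s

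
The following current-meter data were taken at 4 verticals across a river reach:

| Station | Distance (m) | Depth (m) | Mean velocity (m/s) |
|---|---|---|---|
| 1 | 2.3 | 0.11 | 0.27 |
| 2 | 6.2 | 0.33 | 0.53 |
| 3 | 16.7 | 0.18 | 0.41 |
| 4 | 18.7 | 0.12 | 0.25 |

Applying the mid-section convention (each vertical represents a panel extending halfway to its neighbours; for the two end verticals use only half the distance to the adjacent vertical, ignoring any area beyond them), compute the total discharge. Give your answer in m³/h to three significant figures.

w_1 = (6.2 − 2.3)/2 = 1.95 m; q_1 = 0.27 × 0.11 × 1.95 = 0.05792 m³/s
w_2 = (16.7 − 2.3)/2 = 7.2 m; q_2 = 0.53 × 0.33 × 7.2 = 1.259 m³/s
w_3 = (18.7 − 6.2)/2 = 6.25 m; q_3 = 0.41 × 0.18 × 6.25 = 0.4613 m³/s
w_4 = (18.7 − 16.7)/2 = 1 m; q_4 = 0.25 × 0.12 × 1 = 0.03000 m³/s
Q = Σ qᵢ = 1.808 m³/s
= 1.808 × 3600 = 6510 m³/h

6510 m³/h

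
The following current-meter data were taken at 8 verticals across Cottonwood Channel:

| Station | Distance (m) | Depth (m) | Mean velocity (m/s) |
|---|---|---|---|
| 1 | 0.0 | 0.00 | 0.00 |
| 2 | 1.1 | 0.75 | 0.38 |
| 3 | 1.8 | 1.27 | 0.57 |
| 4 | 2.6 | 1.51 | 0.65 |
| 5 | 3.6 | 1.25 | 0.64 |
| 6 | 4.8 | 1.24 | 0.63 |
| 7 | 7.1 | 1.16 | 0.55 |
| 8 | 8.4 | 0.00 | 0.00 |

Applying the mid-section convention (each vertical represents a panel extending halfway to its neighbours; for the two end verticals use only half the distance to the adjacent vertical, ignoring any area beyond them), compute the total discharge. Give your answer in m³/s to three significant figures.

w_2 = (1.8 − 0.0)/2 = 0.9 m; q_2 = 0.38 × 0.75 × 0.9 = 0.2565 m³/s
w_3 = (2.6 − 1.1)/2 = 0.75 m; q_3 = 0.57 × 1.27 × 0.75 = 0.5429 m³/s
w_4 = (3.6 − 1.8)/2 = 0.9 m; q_4 = 0.65 × 1.51 × 0.9 = 0.8834 m³/s
w_5 = (4.8 − 2.6)/2 = 1.1 m; q_5 = 0.64 × 1.25 × 1.1 = 0.8800 m³/s
w_6 = (7.1 − 3.6)/2 = 1.75 m; q_6 = 0.63 × 1.24 × 1.75 = 1.367 m³/s
w_7 = (8.4 − 4.8)/2 = 1.8 m; q_7 = 0.55 × 1.16 × 1.8 = 1.148 m³/s
Stations 1, 8 contribute zero (depth or velocity is 0).
Q = Σ qᵢ = 5.078 m³/s

5.08 m³/s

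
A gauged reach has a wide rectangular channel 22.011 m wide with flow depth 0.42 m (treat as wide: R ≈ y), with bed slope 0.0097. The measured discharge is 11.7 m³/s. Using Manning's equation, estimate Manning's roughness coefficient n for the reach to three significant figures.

0.0436

A = b·y = 22.011 × 0.42 = 9.245 m²
Wide channel: R ≈ y = 0.42 m
n = (1/Q)·A·R^(2/3)·S^(1/2) = (1/11.7) × 9.245 × 0.5608 × 0.09849 = 0.04364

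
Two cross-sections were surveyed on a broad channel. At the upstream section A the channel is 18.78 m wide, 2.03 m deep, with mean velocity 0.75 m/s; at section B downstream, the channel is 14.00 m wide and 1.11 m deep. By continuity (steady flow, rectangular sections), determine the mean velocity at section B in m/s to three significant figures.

1.84 m/s

Q = A₁V₁ = (18.78×2.03) × 0.75 = 28.59 m³/s
A₂ = 14.00 × 1.11 = 15.54 m²
V₂ = Q/A₂ = 28.59/15.54 = 1.840 m/s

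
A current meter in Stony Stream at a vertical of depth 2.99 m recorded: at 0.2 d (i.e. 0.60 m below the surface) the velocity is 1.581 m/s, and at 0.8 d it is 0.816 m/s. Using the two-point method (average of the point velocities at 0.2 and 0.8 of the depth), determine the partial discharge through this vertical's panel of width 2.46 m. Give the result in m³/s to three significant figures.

v̄ = (1.581 + 0.816) / 2 = 1.199 m/s
q = v̄ × d × w = 1.199 × 2.99 × 2.46 = 8.815 m³/s

8.82 m³/s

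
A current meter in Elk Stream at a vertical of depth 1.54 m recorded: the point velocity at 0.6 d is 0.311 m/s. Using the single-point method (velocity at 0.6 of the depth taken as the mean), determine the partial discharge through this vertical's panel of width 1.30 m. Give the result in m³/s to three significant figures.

v̄ = v₀.₆ = 0.311 m/s
q = v̄ × d × w = 0.3110 × 1.54 × 1.30 = 0.6226 m³/s

0.623 m³/s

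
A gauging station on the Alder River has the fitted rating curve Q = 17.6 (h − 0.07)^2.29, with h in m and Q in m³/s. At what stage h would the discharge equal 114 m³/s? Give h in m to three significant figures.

h − h₀ = (Q/C)^(1/b) = (114/17.6)^(1/2.29) = 2.261 m
h = 0.07 + 2.261 = 2.331 m

2.33 m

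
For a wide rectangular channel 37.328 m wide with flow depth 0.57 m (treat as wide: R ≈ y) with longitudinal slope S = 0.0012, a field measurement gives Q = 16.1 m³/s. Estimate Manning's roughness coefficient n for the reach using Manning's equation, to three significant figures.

A = b·y = 37.328 × 0.57 = 21.28 m²
Wide channel: R ≈ y = 0.57 m
n = (1/Q)·A·R^(2/3)·S^(1/2) = (1/16.1) × 21.28 × 0.6875 × 0.03464 = 0.03147

0.0315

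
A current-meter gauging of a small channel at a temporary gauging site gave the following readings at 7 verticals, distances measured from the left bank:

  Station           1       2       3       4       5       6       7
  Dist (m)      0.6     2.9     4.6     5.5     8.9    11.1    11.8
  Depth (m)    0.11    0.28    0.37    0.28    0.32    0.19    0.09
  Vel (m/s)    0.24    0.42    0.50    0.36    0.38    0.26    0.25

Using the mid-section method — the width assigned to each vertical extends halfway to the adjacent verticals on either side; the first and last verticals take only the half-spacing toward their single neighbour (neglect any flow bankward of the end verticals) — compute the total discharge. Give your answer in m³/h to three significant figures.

w_1 = (2.9 − 0.6)/2 = 1.15 m; q_1 = 0.24 × 0.11 × 1.15 = 0.03036 m³/s
w_2 = (4.6 − 0.6)/2 = 2 m; q_2 = 0.42 × 0.28 × 2 = 0.2352 m³/s
w_3 = (5.5 − 2.9)/2 = 1.3 m; q_3 = 0.50 × 0.37 × 1.3 = 0.2405 m³/s
w_4 = (8.9 − 4.6)/2 = 2.15 m; q_4 = 0.36 × 0.28 × 2.15 = 0.2167 m³/s
w_5 = (11.1 − 5.5)/2 = 2.8 m; q_5 = 0.38 × 0.32 × 2.8 = 0.3405 m³/s
w_6 = (11.8 − 8.9)/2 = 1.45 m; q_6 = 0.26 × 0.19 × 1.45 = 0.07163 m³/s
w_7 = (11.8 − 11.1)/2 = 0.35 m; q_7 = 0.25 × 0.09 × 0.35 = 0.007875 m³/s
Q = Σ qᵢ = 1.143 m³/s
= 1.143 × 3600 = 4114 m³/h

4110 m³/h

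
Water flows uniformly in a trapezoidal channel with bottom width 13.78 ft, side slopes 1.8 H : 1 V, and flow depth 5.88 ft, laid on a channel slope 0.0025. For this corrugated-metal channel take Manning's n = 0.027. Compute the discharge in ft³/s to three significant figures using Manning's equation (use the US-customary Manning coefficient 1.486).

A = (b + z·y)·y = (13.78 + 1.8×5.88)×5.88 = 143.3 ft²
P = b + 2y√(1+z²) = 13.78 + 2×5.88×√(1+1.8²) = 38.00 ft
R = A/P = 143.3/38.00 = 3.770 ft
Q = (1.486/n)·A·R^(2/3)·S^(1/2) = (1.486/0.027) × 143.3 × 3.770^(2/3) × 0.0025^(1/2) = 955.0 ft³/s

955 ft³/s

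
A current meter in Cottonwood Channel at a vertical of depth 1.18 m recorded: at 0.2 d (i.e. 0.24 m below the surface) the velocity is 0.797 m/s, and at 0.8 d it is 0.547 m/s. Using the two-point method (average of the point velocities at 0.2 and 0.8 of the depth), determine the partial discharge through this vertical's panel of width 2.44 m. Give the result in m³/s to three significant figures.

v̄ = (0.797 + 0.547) / 2 = 0.6720 m/s
q = v̄ × d × w = 0.6720 × 1.18 × 2.44 = 1.935 m³/s

1.93 m³/s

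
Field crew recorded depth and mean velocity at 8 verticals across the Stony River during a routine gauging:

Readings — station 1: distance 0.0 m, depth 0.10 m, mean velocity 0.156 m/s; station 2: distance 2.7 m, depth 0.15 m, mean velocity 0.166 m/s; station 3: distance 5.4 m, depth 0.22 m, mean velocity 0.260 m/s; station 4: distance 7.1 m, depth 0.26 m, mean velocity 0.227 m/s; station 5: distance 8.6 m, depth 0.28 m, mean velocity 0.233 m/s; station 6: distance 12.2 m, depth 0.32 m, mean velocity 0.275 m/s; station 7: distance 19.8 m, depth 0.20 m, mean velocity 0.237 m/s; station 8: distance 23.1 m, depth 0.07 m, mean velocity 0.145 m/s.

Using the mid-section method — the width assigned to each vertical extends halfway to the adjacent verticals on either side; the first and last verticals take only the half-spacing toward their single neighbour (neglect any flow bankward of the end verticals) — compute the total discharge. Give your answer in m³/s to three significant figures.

w_1 = (2.7 − 0.0)/2 = 1.35 m; q_1 = 0.156 × 0.10 × 1.35 = 0.02106 m³/s
w_2 = (5.4 − 0.0)/2 = 2.7 m; q_2 = 0.166 × 0.15 × 2.7 = 0.06723 m³/s
w_3 = (7.1 − 2.7)/2 = 2.2 m; q_3 = 0.260 × 0.22 × 2.2 = 0.1258 m³/s
w_4 = (8.6 − 5.4)/2 = 1.6 m; q_4 = 0.227 × 0.26 × 1.6 = 0.09443 m³/s
w_5 = (12.2 − 7.1)/2 = 2.55 m; q_5 = 0.233 × 0.28 × 2.55 = 0.1664 m³/s
w_6 = (19.8 − 8.6)/2 = 5.6 m; q_6 = 0.275 × 0.32 × 5.6 = 0.4928 m³/s
w_7 = (23.1 − 12.2)/2 = 5.45 m; q_7 = 0.237 × 0.20 × 5.45 = 0.2583 m³/s
w_8 = (23.1 − 19.8)/2 = 1.65 m; q_8 = 0.145 × 0.07 × 1.65 = 0.01675 m³/s
Q = Σ qᵢ = 1.243 m³/s

1.24 m³/s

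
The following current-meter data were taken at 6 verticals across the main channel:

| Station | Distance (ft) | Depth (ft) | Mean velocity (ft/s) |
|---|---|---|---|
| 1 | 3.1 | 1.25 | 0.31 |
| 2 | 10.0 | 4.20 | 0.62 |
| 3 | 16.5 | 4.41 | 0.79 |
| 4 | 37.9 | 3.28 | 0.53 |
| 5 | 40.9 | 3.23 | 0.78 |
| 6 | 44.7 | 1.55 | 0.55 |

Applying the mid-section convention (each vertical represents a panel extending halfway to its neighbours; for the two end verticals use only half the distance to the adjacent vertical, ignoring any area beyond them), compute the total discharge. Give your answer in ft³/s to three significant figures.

98.8 ft³/s

w_1 = (10.0 − 3.1)/2 = 3.45 ft; q_1 = 0.31 × 1.25 × 3.45 = 1.337 ft³/s
w_2 = (16.5 − 3.1)/2 = 6.7 ft; q_2 = 0.62 × 4.20 × 6.7 = 17.45 ft³/s
w_3 = (37.9 − 10.0)/2 = 13.95 ft; q_3 = 0.79 × 4.41 × 13.95 = 48.60 ft³/s
w_4 = (40.9 − 16.5)/2 = 12.2 ft; q_4 = 0.53 × 3.28 × 12.2 = 21.21 ft³/s
w_5 = (44.7 − 37.9)/2 = 3.4 ft; q_5 = 0.78 × 3.23 × 3.4 = 8.566 ft³/s
w_6 = (44.7 − 40.9)/2 = 1.9 ft; q_6 = 0.55 × 1.55 × 1.9 = 1.620 ft³/s
Q = Σ qᵢ = 98.78 ft³/s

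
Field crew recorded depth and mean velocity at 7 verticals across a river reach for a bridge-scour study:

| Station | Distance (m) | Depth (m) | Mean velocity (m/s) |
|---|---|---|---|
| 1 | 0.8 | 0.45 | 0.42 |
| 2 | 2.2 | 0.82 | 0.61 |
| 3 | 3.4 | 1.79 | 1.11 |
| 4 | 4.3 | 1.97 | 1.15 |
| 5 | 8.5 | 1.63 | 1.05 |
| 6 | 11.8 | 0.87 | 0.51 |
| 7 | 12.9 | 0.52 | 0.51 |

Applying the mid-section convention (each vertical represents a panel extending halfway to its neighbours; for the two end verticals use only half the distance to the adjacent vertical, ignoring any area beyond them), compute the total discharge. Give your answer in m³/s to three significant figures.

16.2 m³/s

w_1 = (2.2 − 0.8)/2 = 0.7 m; q_1 = 0.42 × 0.45 × 0.7 = 0.1323 m³/s
w_2 = (3.4 − 0.8)/2 = 1.3 m; q_2 = 0.61 × 0.82 × 1.3 = 0.6503 m³/s
w_3 = (4.3 − 2.2)/2 = 1.05 m; q_3 = 1.11 × 1.79 × 1.05 = 2.086 m³/s
w_4 = (8.5 − 3.4)/2 = 2.55 m; q_4 = 1.15 × 1.97 × 2.55 = 5.777 m³/s
w_5 = (11.8 − 4.3)/2 = 3.75 m; q_5 = 1.05 × 1.63 × 3.75 = 6.418 m³/s
w_6 = (12.9 − 8.5)/2 = 2.2 m; q_6 = 0.51 × 0.87 × 2.2 = 0.9761 m³/s
w_7 = (12.9 − 11.8)/2 = 0.55 m; q_7 = 0.51 × 0.52 × 0.55 = 0.1459 m³/s
Q = Σ qᵢ = 16.19 m³/s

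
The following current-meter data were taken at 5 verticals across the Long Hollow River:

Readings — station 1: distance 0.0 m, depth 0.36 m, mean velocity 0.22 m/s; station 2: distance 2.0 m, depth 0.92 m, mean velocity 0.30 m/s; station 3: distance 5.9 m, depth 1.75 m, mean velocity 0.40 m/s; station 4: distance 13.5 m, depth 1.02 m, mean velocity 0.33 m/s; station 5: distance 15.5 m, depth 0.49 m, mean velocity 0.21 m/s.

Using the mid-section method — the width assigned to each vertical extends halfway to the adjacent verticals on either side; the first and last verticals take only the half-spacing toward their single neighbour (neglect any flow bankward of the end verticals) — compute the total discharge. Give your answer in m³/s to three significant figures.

6.64 m³/s

w_1 = (2.0 − 0.0)/2 = 1 m; q_1 = 0.22 × 0.36 × 1 = 0.07920 m³/s
w_2 = (5.9 − 0.0)/2 = 2.95 m; q_2 = 0.30 × 0.92 × 2.95 = 0.8142 m³/s
w_3 = (13.5 − 2.0)/2 = 5.75 m; q_3 = 0.40 × 1.75 × 5.75 = 4.025 m³/s
w_4 = (15.5 − 5.9)/2 = 4.8 m; q_4 = 0.33 × 1.02 × 4.8 = 1.616 m³/s
w_5 = (15.5 − 13.5)/2 = 1 m; q_5 = 0.21 × 0.49 × 1 = 0.1029 m³/s
Q = Σ qᵢ = 6.637 m³/s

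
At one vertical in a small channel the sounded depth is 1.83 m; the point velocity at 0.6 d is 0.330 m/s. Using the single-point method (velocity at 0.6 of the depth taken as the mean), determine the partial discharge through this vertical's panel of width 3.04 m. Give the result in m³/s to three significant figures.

1.84 m³/s

v̄ = v₀.₆ = 0.330 m/s
q = v̄ × d × w = 0.3300 × 1.83 × 3.04 = 1.836 m³/s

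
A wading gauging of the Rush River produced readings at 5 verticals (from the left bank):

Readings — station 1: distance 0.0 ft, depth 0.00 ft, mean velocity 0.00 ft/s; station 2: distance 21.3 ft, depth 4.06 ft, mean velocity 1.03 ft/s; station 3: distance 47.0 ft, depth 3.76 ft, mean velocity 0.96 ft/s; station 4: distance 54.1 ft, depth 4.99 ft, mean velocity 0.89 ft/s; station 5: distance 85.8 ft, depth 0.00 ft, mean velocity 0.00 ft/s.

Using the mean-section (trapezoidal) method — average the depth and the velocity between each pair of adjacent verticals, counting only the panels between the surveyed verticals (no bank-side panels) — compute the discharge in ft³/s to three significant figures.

186 ft³/s

Panel 1-2: Δb = 21.3 ft, d̄ = (0.00+4.06)/2 = 2.03, v̄ = (0.00+1.03)/2 = 0.515 → q = 21.3×2.03×0.515 = 22.27 ft³/s
Panel 2-3: Δb = 25.7 ft, d̄ = (4.06+3.76)/2 = 3.91, v̄ = (1.03+0.96)/2 = 0.995 → q = 25.7×3.91×0.995 = 99.98 ft³/s
Panel 3-4: Δb = 7.1 ft, d̄ = (3.76+4.99)/2 = 4.375, v̄ = (0.96+0.89)/2 = 0.925 → q = 7.1×4.375×0.925 = 28.73 ft³/s
Panel 4-5: Δb = 31.7 ft, d̄ = (4.99+0.00)/2 = 2.495, v̄ = (0.89+0.00)/2 = 0.445 → q = 31.7×2.495×0.445 = 35.20 ft³/s
Q = Σ q = 186.2 ft³/s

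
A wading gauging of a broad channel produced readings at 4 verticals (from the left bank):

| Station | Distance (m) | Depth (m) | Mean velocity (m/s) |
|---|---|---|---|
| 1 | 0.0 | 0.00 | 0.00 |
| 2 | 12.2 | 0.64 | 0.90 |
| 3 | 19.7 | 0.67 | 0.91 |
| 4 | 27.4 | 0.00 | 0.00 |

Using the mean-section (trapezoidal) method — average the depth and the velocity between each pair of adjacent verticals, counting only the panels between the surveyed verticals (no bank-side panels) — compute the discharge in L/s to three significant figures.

Panel 1-2: Δb = 12.2 m, d̄ = (0.00+0.64)/2 = 0.32, v̄ = (0.00+0.90)/2 = 0.45 → q = 12.2×0.32×0.45 = 1.757 m³/s
Panel 2-3: Δb = 7.5 m, d̄ = (0.64+0.67)/2 = 0.655, v̄ = (0.90+0.91)/2 = 0.905 → q = 7.5×0.655×0.905 = 4.446 m³/s
Panel 3-4: Δb = 7.7 m, d̄ = (0.67+0.00)/2 = 0.335, v̄ = (0.91+0.00)/2 = 0.455 → q = 7.7×0.335×0.455 = 1.174 m³/s
Q = Σ q = 7.376 m³/s
= 7.376 × 1000 = 7376 L/s

7380 L/s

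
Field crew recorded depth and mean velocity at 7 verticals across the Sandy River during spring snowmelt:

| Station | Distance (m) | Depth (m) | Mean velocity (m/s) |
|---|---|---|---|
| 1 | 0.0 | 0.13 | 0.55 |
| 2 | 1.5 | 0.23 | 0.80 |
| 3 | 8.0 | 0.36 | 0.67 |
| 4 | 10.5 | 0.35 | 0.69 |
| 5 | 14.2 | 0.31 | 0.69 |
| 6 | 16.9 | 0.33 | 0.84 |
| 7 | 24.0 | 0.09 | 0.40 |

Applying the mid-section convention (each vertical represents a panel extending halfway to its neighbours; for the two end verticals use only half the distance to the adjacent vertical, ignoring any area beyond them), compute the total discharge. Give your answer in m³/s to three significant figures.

w_1 = (1.5 − 0.0)/2 = 0.75 m; q_1 = 0.55 × 0.13 × 0.75 = 0.05363 m³/s
w_2 = (8.0 − 0.0)/2 = 4 m; q_2 = 0.80 × 0.23 × 4 = 0.7360 m³/s
w_3 = (10.5 − 1.5)/2 = 4.5 m; q_3 = 0.67 × 0.36 × 4.5 = 1.085 m³/s
w_4 = (14.2 − 8.0)/2 = 3.1 m; q_4 = 0.69 × 0.35 × 3.1 = 0.7487 m³/s
w_5 = (16.9 − 10.5)/2 = 3.2 m; q_5 = 0.69 × 0.31 × 3.2 = 0.6845 m³/s
w_6 = (24.0 − 14.2)/2 = 4.9 m; q_6 = 0.84 × 0.33 × 4.9 = 1.358 m³/s
w_7 = (24.0 − 16.9)/2 = 3.55 m; q_7 = 0.40 × 0.09 × 3.55 = 0.1278 m³/s
Q = Σ qᵢ = 4.794 m³/s

4.79 m³/s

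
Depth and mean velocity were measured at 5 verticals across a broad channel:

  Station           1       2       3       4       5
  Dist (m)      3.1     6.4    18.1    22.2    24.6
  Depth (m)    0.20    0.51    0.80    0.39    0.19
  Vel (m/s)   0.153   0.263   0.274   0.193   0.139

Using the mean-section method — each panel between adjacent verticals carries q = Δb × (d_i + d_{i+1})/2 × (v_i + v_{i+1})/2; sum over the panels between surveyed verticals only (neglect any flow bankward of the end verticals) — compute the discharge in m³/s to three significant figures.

2.99 m³/s

Panel 1-2: Δb = 3.3 m, d̄ = (0.20+0.51)/2 = 0.355, v̄ = (0.153+0.263)/2 = 0.208 → q = 3.3×0.355×0.208 = 0.2437 m³/s
Panel 2-3: Δb = 11.7 m, d̄ = (0.51+0.80)/2 = 0.655, v̄ = (0.263+0.274)/2 = 0.2685 → q = 11.7×0.655×0.2685 = 2.058 m³/s
Panel 3-4: Δb = 4.1 m, d̄ = (0.80+0.39)/2 = 0.595, v̄ = (0.274+0.193)/2 = 0.2335 → q = 4.1×0.595×0.2335 = 0.5696 m³/s
Panel 4-5: Δb = 2.4 m, d̄ = (0.39+0.19)/2 = 0.29, v̄ = (0.193+0.139)/2 = 0.166 → q = 2.4×0.29×0.166 = 0.1155 m³/s
Q = Σ q = 2.986 m³/s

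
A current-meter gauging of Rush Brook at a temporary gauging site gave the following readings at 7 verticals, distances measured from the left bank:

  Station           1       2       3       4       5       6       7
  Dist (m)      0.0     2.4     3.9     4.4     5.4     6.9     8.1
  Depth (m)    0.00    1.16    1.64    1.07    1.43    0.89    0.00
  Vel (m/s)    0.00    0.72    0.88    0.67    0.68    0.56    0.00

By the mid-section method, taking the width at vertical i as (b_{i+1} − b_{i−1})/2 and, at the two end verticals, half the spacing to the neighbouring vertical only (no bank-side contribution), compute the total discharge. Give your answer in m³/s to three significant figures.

5.50 m³/s

w_2 = (3.9 − 0.0)/2 = 1.95 m; q_2 = 0.72 × 1.16 × 1.95 = 1.629 m³/s
w_3 = (4.4 − 2.4)/2 = 1 m; q_3 = 0.88 × 1.64 × 1 = 1.443 m³/s
w_4 = (5.4 − 3.9)/2 = 0.75 m; q_4 = 0.67 × 1.07 × 0.75 = 0.5377 m³/s
w_5 = (6.9 − 4.4)/2 = 1.25 m; q_5 = 0.68 × 1.43 × 1.25 = 1.216 m³/s
w_6 = (8.1 − 5.4)/2 = 1.35 m; q_6 = 0.56 × 0.89 × 1.35 = 0.6728 m³/s
Stations 1, 7 contribute zero (depth or velocity is 0).
Q = Σ qᵢ = 5.498 m³/s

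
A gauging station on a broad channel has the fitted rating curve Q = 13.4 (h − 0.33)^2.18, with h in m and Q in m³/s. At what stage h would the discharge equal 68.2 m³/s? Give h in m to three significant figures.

2.44 m

h − h₀ = (Q/C)^(1/b) = (68.2/13.4)^(1/2.18) = 2.109 m
h = 0.33 + 2.109 = 2.439 m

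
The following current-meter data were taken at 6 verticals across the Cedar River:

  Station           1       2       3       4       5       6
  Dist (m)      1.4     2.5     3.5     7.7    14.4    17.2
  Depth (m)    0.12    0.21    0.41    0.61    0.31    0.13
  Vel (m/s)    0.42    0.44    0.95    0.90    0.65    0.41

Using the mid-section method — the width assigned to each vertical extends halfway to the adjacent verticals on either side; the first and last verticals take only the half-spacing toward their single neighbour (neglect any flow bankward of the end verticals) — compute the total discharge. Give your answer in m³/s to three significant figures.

w_1 = (2.5 − 1.4)/2 = 0.55 m; q_1 = 0.42 × 0.12 × 0.55 = 0.02772 m³/s
w_2 = (3.5 − 1.4)/2 = 1.05 m; q_2 = 0.44 × 0.21 × 1.05 = 0.09702 m³/s
w_3 = (7.7 − 2.5)/2 = 2.6 m; q_3 = 0.95 × 0.41 × 2.6 = 1.013 m³/s
w_4 = (14.4 − 3.5)/2 = 5.45 m; q_4 = 0.90 × 0.61 × 5.45 = 2.992 m³/s
w_5 = (17.2 − 7.7)/2 = 4.75 m; q_5 = 0.65 × 0.31 × 4.75 = 0.9571 m³/s
w_6 = (17.2 − 14.4)/2 = 1.4 m; q_6 = 0.41 × 0.13 × 1.4 = 0.07462 m³/s
Q = Σ qᵢ = 5.161 m³/s

5.16 m³/s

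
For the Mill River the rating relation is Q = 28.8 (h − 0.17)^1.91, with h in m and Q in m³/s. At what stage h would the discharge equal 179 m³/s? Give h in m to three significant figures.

h − h₀ = (Q/C)^(1/b) = (179/28.8)^(1/1.91) = 2.603 m
h = 0.17 + 2.603 = 2.773 m

2.77 m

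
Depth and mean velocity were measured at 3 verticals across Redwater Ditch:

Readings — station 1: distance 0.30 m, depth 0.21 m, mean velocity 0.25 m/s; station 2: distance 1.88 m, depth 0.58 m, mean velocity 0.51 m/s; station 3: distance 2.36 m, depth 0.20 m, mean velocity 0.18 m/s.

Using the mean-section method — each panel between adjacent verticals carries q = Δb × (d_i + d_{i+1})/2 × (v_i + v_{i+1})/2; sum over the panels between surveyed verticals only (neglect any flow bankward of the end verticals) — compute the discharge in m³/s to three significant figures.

Panel 1-2: Δb = 1.58 m, d̄ = (0.21+0.58)/2 = 0.395, v̄ = (0.25+0.51)/2 = 0.38 → q = 1.58×0.395×0.38 = 0.2372 m³/s
Panel 2-3: Δb = 0.48 m, d̄ = (0.58+0.20)/2 = 0.39, v̄ = (0.51+0.18)/2 = 0.345 → q = 0.48×0.39×0.345 = 0.06458 m³/s
Q = Σ q = 0.3017 m³/s

0.302 m³/s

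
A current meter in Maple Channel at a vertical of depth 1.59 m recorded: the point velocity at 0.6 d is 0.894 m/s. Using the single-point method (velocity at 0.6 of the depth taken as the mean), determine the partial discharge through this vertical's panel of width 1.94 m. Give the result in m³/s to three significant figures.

2.76 m³/s

v̄ = v₀.₆ = 0.894 m/s
q = v̄ × d × w = 0.8940 × 1.59 × 1.94 = 2.758 m³/s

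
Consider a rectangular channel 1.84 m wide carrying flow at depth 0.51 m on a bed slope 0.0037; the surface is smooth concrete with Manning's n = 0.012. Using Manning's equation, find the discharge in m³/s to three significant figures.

2.26 m³/s

A = b·y = 1.84 × 0.51 = 0.9384 m²
P = b + 2y = 1.84 + 2×0.51 = 2.860 m
R = A/P = 0.9384/2.860 = 0.3281 m
Q = (1/n)·A·R^(2/3)·S^(1/2) = (1/0.012) × 0.9384 × 0.3281^(2/3) × 0.0037^(1/2) = 2.263 m³/s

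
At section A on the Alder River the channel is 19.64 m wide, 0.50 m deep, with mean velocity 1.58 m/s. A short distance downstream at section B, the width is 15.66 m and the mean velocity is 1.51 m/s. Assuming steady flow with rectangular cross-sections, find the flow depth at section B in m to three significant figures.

Q = A₁V₁ = (19.64×0.50) × 1.58 = 15.52 m³/s
d₂ = Q/(b₂ V₂) = 15.52/(15.66×1.51) = 0.6561 m

0.656 m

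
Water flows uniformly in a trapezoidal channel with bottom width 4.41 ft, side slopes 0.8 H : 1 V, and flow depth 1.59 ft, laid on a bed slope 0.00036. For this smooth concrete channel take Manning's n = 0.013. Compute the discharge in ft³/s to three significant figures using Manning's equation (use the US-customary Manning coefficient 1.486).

20.4 ft³/s

A = (b + z·y)·y = (4.41 + 0.8×1.59)×1.59 = 9.034 ft²
P = b + 2y√(1+z²) = 4.41 + 2×1.59×√(1+0.8²) = 8.482 ft
R = A/P = 9.034/8.482 = 1.065 ft
Q = (1.486/n)·A·R^(2/3)·S^(1/2) = (1.486/0.013) × 9.034 × 1.065^(2/3) × 0.00036^(1/2) = 20.44 ft³/s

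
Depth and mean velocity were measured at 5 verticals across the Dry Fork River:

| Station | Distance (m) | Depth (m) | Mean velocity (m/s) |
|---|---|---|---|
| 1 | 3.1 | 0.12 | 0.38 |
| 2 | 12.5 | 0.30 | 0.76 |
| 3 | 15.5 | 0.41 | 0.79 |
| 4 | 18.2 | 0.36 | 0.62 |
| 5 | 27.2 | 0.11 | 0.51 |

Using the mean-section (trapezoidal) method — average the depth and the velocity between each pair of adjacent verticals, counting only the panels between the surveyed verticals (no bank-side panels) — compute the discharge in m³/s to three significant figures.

Panel 1-2: Δb = 9.4 m, d̄ = (0.12+0.30)/2 = 0.21, v̄ = (0.38+0.76)/2 = 0.57 → q = 9.4×0.21×0.57 = 1.125 m³/s
Panel 2-3: Δb = 3 m, d̄ = (0.30+0.41)/2 = 0.355, v̄ = (0.76+0.79)/2 = 0.775 → q = 3×0.355×0.775 = 0.8254 m³/s
Panel 3-4: Δb = 2.7 m, d̄ = (0.41+0.36)/2 = 0.385, v̄ = (0.79+0.62)/2 = 0.705 → q = 2.7×0.385×0.705 = 0.7328 m³/s
Panel 4-5: Δb = 9 m, d̄ = (0.36+0.11)/2 = 0.235, v̄ = (0.62+0.51)/2 = 0.565 → q = 9×0.235×0.565 = 1.195 m³/s
Q = Σ q = 3.878 m³/s

3.88 m³/s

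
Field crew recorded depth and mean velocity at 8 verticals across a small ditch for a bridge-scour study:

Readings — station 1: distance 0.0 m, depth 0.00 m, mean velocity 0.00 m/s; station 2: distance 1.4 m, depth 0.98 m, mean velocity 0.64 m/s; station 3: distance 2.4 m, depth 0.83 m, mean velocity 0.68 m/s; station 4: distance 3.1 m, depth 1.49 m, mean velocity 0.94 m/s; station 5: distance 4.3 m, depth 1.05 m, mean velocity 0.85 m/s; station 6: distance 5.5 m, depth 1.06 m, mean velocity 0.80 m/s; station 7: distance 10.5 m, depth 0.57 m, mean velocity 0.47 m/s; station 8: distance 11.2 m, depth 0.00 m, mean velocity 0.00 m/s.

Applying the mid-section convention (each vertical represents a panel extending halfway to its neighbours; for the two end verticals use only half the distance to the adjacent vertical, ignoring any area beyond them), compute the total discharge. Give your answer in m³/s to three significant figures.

7.03 m³/s

w_2 = (2.4 − 0.0)/2 = 1.2 m; q_2 = 0.64 × 0.98 × 1.2 = 0.7526 m³/s
w_3 = (3.1 − 1.4)/2 = 0.85 m; q_3 = 0.68 × 0.83 × 0.85 = 0.4797 m³/s
w_4 = (4.3 − 2.4)/2 = 0.95 m; q_4 = 0.94 × 1.49 × 0.95 = 1.331 m³/s
w_5 = (5.5 − 3.1)/2 = 1.2 m; q_5 = 0.85 × 1.05 × 1.2 = 1.071 m³/s
w_6 = (10.5 − 4.3)/2 = 3.1 m; q_6 = 0.80 × 1.06 × 3.1 = 2.629 m³/s
w_7 = (11.2 − 5.5)/2 = 2.85 m; q_7 = 0.47 × 0.57 × 2.85 = 0.7635 m³/s
Stations 1, 8 contribute zero (depth or velocity is 0).
Q = Σ qᵢ = 7.026 m³/s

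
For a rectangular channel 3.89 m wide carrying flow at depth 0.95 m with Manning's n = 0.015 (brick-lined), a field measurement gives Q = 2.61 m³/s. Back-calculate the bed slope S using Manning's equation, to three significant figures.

0.000204

A = b·y = 3.89 × 0.95 = 3.696 m²
P = b + 2y = 3.89 + 2×0.95 = 5.790 m
R = A/P = 3.696/5.790 = 0.6383 m
S = (Q·n / (1·A·R^(2/3)))² = (2.61×0.015 / (1×3.696×0.7413))² = 0.0002042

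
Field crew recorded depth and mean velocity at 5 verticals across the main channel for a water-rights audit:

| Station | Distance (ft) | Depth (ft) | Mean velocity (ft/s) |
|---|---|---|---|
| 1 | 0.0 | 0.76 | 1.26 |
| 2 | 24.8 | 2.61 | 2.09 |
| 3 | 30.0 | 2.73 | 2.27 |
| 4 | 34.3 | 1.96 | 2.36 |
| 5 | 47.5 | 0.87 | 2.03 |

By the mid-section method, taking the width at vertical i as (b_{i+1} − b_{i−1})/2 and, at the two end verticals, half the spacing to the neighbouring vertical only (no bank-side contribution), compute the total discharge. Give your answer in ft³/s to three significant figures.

175 ft³/s

w_1 = (24.8 − 0.0)/2 = 12.4 ft; q_1 = 1.26 × 0.76 × 12.4 = 11.87 ft³/s
w_2 = (30.0 − 0.0)/2 = 15 ft; q_2 = 2.09 × 2.61 × 15 = 81.82 ft³/s
w_3 = (34.3 − 24.8)/2 = 4.75 ft; q_3 = 2.27 × 2.73 × 4.75 = 29.44 ft³/s
w_4 = (47.5 − 30.0)/2 = 8.75 ft; q_4 = 2.36 × 1.96 × 8.75 = 40.47 ft³/s
w_5 = (47.5 − 34.3)/2 = 6.6 ft; q_5 = 2.03 × 0.87 × 6.6 = 11.66 ft³/s
Q = Σ qᵢ = 175.3 ft³/s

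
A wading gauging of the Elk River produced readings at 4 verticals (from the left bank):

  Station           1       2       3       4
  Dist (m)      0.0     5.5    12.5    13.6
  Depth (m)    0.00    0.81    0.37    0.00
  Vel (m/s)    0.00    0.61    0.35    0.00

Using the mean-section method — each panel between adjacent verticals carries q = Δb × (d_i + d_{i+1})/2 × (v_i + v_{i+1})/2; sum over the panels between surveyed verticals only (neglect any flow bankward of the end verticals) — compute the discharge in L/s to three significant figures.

Panel 1-2: Δb = 5.5 m, d̄ = (0.00+0.81)/2 = 0.405, v̄ = (0.00+0.61)/2 = 0.305 → q = 5.5×0.405×0.305 = 0.6794 m³/s
Panel 2-3: Δb = 7 m, d̄ = (0.81+0.37)/2 = 0.59, v̄ = (0.61+0.35)/2 = 0.48 → q = 7×0.59×0.48 = 1.982 m³/s
Panel 3-4: Δb = 1.1 m, d̄ = (0.37+0.00)/2 = 0.185, v̄ = (0.35+0.00)/2 = 0.175 → q = 1.1×0.185×0.175 = 0.03561 m³/s
Q = Σ q = 2.697 m³/s
= 2.697 × 1000 = 2697 L/s

2700 L/s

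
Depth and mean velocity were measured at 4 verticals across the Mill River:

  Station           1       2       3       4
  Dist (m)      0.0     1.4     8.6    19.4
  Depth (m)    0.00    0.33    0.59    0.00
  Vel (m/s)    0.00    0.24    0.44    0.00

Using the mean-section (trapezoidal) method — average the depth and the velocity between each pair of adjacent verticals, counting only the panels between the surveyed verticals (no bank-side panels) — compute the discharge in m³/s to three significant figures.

1.85 m³/s

Panel 1-2: Δb = 1.4 m, d̄ = (0.00+0.33)/2 = 0.165, v̄ = (0.00+0.24)/2 = 0.12 → q = 1.4×0.165×0.12 = 0.02772 m³/s
Panel 2-3: Δb = 7.2 m, d̄ = (0.33+0.59)/2 = 0.46, v̄ = (0.24+0.44)/2 = 0.34 → q = 7.2×0.46×0.34 = 1.126 m³/s
Panel 3-4: Δb = 10.8 m, d̄ = (0.59+0.00)/2 = 0.295, v̄ = (0.44+0.00)/2 = 0.22 → q = 10.8×0.295×0.22 = 0.7009 m³/s
Q = Σ q = 1.855 m³/s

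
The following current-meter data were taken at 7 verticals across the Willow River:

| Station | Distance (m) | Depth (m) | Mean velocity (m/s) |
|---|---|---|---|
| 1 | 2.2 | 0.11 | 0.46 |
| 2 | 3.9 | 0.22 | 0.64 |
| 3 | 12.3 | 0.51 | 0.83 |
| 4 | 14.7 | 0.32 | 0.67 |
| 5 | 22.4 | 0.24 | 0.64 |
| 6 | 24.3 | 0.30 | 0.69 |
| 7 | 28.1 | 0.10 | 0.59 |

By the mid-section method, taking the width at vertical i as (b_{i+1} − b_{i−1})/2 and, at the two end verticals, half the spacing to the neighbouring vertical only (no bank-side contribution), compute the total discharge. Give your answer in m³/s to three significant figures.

5.56 m³/s

w_1 = (3.9 − 2.2)/2 = 0.85 m; q_1 = 0.46 × 0.11 × 0.85 = 0.04301 m³/s
w_2 = (12.3 − 2.2)/2 = 5.05 m; q_2 = 0.64 × 0.22 × 5.05 = 0.7110 m³/s
w_3 = (14.7 − 3.9)/2 = 5.4 m; q_3 = 0.83 × 0.51 × 5.4 = 2.286 m³/s
w_4 = (22.4 − 12.3)/2 = 5.05 m; q_4 = 0.67 × 0.32 × 5.05 = 1.083 m³/s
w_5 = (24.3 − 14.7)/2 = 4.8 m; q_5 = 0.64 × 0.24 × 4.8 = 0.7373 m³/s
w_6 = (28.1 − 22.4)/2 = 2.85 m; q_6 = 0.69 × 0.30 × 2.85 = 0.5900 m³/s
w_7 = (28.1 − 24.3)/2 = 1.9 m; q_7 = 0.59 × 0.10 × 1.9 = 0.1121 m³/s
Q = Σ qᵢ = 5.562 m³/s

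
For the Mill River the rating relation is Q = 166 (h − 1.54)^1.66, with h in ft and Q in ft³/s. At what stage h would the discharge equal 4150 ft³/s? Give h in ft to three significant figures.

8.49 ft

h − h₀ = (Q/C)^(1/b) = (4150/166)^(1/1.66) = 6.952 ft
h = 1.54 + 6.952 = 8.492 ft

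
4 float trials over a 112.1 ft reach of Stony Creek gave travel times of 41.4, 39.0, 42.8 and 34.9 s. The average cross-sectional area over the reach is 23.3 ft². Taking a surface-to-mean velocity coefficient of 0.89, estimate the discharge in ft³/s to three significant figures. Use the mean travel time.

58.8 ft³/s

t̄ = (41.4 + 39.0 + 42.8 + 34.9) / 4 = 39.525 s
v_surface = L / t̄ = 112.1 / 39.525 = 2.836 ft/s
v_mean = 0.89 × 2.836 = 2.524 ft/s
Q = A × v_mean = 23.3 × 2.524 = 58.81 ft³/s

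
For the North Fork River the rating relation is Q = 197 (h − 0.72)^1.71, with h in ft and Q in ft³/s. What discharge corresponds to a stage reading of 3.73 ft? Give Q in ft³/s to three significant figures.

1300 ft³/s

Q = 197 × (3.73 − 0.72)^1.71 = 197 × 3.01^1.71 = 1297 ft³/s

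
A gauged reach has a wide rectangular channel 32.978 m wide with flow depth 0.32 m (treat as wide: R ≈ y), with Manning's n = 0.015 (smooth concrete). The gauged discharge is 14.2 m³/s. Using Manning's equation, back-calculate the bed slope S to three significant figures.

A = b·y = 32.978 × 0.32 = 10.55 m²
Wide channel: R ≈ y = 0.32 m
S = (Q·n / (1·A·R^(2/3)))² = (14.2×0.015 / (1×10.55×0.4678))² = 0.001861

0.00186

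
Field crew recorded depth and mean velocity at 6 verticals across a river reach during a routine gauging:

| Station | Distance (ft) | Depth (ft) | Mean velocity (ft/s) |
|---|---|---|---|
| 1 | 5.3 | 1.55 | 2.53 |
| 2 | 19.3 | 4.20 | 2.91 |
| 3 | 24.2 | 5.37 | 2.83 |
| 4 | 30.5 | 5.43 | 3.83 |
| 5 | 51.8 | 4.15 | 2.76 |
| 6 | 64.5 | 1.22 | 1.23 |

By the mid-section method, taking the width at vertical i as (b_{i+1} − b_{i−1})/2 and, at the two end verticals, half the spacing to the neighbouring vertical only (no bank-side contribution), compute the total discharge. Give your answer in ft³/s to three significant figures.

719 ft³/s

w_1 = (19.3 − 5.3)/2 = 7 ft; q_1 = 2.53 × 1.55 × 7 = 27.45 ft³/s
w_2 = (24.2 − 5.3)/2 = 9.45 ft; q_2 = 2.91 × 4.20 × 9.45 = 115.5 ft³/s
w_3 = (30.5 − 19.3)/2 = 5.6 ft; q_3 = 2.83 × 5.37 × 5.6 = 85.10 ft³/s
w_4 = (51.8 − 24.2)/2 = 13.8 ft; q_4 = 3.83 × 5.43 × 13.8 = 287.0 ft³/s
w_5 = (64.5 − 30.5)/2 = 17 ft; q_5 = 2.76 × 4.15 × 17 = 194.7 ft³/s
w_6 = (64.5 − 51.8)/2 = 6.35 ft; q_6 = 1.23 × 1.22 × 6.35 = 9.529 ft³/s
Q = Σ qᵢ = 719.3 ft³/s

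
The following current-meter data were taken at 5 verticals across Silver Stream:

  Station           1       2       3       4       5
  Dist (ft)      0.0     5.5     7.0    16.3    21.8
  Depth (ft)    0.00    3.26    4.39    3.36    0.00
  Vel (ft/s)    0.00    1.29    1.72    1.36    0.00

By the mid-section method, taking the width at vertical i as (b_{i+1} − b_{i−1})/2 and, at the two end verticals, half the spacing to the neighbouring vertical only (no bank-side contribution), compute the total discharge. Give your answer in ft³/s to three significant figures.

w_2 = (7.0 − 0.0)/2 = 3.5 ft; q_2 = 1.29 × 3.26 × 3.5 = 14.72 ft³/s
w_3 = (16.3 − 5.5)/2 = 5.4 ft; q_3 = 1.72 × 4.39 × 5.4 = 40.77 ft³/s
w_4 = (21.8 − 7.0)/2 = 7.4 ft; q_4 = 1.36 × 3.36 × 7.4 = 33.82 ft³/s
Stations 1, 5 contribute zero (depth or velocity is 0).
Q = Σ qᵢ = 89.31 ft³/s

89.3 ft³/s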